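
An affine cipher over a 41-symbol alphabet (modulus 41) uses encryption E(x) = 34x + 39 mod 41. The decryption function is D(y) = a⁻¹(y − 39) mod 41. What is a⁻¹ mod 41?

gcd(41, 34) by repeated division:
41 = 1×34 + 7
34 = 4×7 + 6
7 = 1×6 + 1
6 = 6×1 + 0
Since gcd(34, 41) = 1, back-substitute to write 1 as a combination:
1 = 7 − 6
1 = −34 + 5·7
1 = 5·41 − 6·34
Thus 34·(-6) ≡ 1 (mod 41); reducing, -6 mod 41 = 35.

35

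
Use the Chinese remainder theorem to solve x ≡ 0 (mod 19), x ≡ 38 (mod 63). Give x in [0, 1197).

Write x = 0 + 19·k. Then 19·k ≡ 38 − 0 ≡ 38 (mod 63).
Need 19⁻¹ mod 63. Extended Euclid on (63, 19):
63 = 3×19 + 6
19 = 3×6 + 1
6 = 6×1 + 0
Back-substitute:
1 = 19 − 3·6
1 = −3·63 + 10·19
19⁻¹ ≡ 10 (mod 63), so k ≡ 10·38 ≡ 2 (mod 63).
x = 0 + 19·2 = 38.

38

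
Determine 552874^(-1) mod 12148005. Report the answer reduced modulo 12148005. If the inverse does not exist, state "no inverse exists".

1667029

Extended Euclidean algorithm:
12148005 = 21×552874 + 537651
552874 = 1×537651 + 15223
537651 = 35×15223 + 4846
15223 = 3×4846 + 685
4846 = 7×685 + 51
685 = 13×51 + 22
51 = 2×22 + 7
22 = 3×7 + 1
7 = 7×1 + 0
The gcd is 1. Working backward:
1 = 22 − 3·7
1 = −3·51 + 7·22
1 = 7·685 − 94·51
1 = −94·4846 + 665·685
1 = 665·15223 − 2089·4846
1 = −2089·537651 + 73780·15223
1 = 73780·552874 − 75869·537651
1 = −75869·12148005 + 1667029·552874
So 552874·1667029 ≡ 1 (mod 12148005).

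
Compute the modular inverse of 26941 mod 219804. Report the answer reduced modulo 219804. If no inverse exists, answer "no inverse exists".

Extended Euclidean algorithm:
219804 = 8×26941 + 4276
26941 = 6×4276 + 1285
4276 = 3×1285 + 421
1285 = 3×421 + 22
421 = 19×22 + 3
22 = 7×3 + 1
3 = 3×1 + 0
gcd = 1, so the inverse exists. Back-substitute:
1 = 22 − 7·3
1 = −7·421 + 134·22
1 = 134·1285 − 409·421
1 = −409·4276 + 1361·1285
1 = 1361·26941 − 8575·4276
1 = −8575·219804 + 69961·26941
So 26941·69961 ≡ 1 (mod 219804).

69961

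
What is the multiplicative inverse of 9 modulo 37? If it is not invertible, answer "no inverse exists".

33

Apply the Euclidean algorithm to 37 and 9:
37 = 4*9 + 1
9 = 9*1 + 0
gcd = 1, so the inverse exists. Back-substitute:
1 = 37 − 4·9
So 9·(-4) ≡ 1 (mod 37), and -4 ≡ 33 (mod 37).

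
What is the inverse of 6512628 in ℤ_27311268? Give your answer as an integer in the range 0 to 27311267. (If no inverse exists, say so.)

no inverse exists

Euclidean algorithm on 27311268, 6512628:
27311268 = 4*6512628 + 1260756
6512628 = 5*1260756 + 208848
1260756 = 6*208848 + 7668
208848 = 27*7668 + 1812
7668 = 4*1812 + 420
1812 = 4*420 + 132
420 = 3*132 + 24
132 = 5*24 + 12
24 = 2*12 + 0
The gcd is 12, not 1, hence no inverse exists.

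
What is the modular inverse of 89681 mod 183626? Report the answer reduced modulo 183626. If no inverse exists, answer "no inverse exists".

Run Euclid on (183626, 89681):
183626 = 2×89681 + 4264
89681 = 21×4264 + 137
4264 = 31×137 + 17
137 = 8×17 + 1
17 = 17×1 + 0
Since gcd(89681, 183626) = 1, back-substitute to write 1 as a combination:
1 = 137 − 8·17
1 = −8·4264 + 249·137
1 = 249·89681 − 5237·4264
1 = −5237·183626 + 10723·89681
So 89681·10723 ≡ 1 (mod 183626).

10723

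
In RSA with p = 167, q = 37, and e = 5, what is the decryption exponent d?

φ(n) = (p−1)(q−1) = 166·36 = 5976.
Need d with 5·d ≡ 1 (mod 5976). Apply the extended Euclidean algorithm:
5976 = 1195·5 + 1
5 = 5·1 + 0
Back-substitute:
1 = 5976 − 1195·5
So 5·(-1195) ≡ 1 (mod 5976), hence d ≡ -1195 ≡ 4781 (mod 5976).

4781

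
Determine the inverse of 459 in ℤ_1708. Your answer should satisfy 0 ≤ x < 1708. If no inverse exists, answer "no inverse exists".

387

Run Euclid on (1708, 459):
1708 = 3×459 + 331
459 = 1×331 + 128
331 = 2×128 + 75
128 = 1×75 + 53
75 = 1×53 + 22
53 = 2×22 + 9
22 = 2×9 + 4
9 = 2×4 + 1
4 = 4×1 + 0
gcd = 1, so the inverse exists. Back-substitute:
1 = 9 − 2·4
1 = −2·22 + 5·9
1 = 5·53 − 12·22
1 = −12·75 + 17·53
1 = 17·128 − 29·75
1 = −29·331 + 75·128
1 = 75·459 − 104·331
1 = −104·1708 + 387·459
So 459·387 ≡ 1 (mod 1708).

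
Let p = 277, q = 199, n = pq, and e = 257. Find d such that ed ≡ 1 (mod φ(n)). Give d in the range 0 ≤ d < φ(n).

φ(n) = (p−1)(q−1) = 276·198 = 54648.
Need d with 257·d ≡ 1 (mod 54648). Apply the extended Euclidean algorithm:
54648 = 212×257 + 164
257 = 1×164 + 93
164 = 1×93 + 71
93 = 1×71 + 22
71 = 3×22 + 5
22 = 4×5 + 2
5 = 2×2 + 1
2 = 2×1 + 0
Back-substitute:
1 = 5 − 2·2
1 = −2·22 + 9·5
1 = 9·71 − 29·22
1 = −29·93 + 38·71
1 = 38·164 − 67·93
1 = −67·257 + 105·164
1 = 105·54648 − 22327·257
So 257·(-22327) ≡ 1 (mod 54648), hence d ≡ -22327 ≡ 32321 (mod 54648).

32321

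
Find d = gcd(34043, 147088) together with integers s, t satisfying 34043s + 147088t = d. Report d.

1

Euclidean algorithm:
147088 = 4*34043 + 10916
34043 = 3*10916 + 1295
10916 = 8*1295 + 556
1295 = 2*556 + 183
556 = 3*183 + 7
183 = 26*7 + 1
7 = 7*1 + 0
gcd(34043, 147088) = 1.
Back-substituting:
1 = 183 − 26·7
1 = −26·556 + 79·183
1 = 79·1295 − 184·556
1 = −184·10916 + 1551·1295
1 = 1551·34043 − 4837·10916
1 = −4837·147088 + 20899·34043
So 1 = (-4837)·147088 + (20899)·34043.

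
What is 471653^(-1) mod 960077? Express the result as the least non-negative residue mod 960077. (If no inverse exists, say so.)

Extended Euclidean algorithm:
960077 = 2*471653 + 16771
471653 = 28*16771 + 2065
16771 = 8*2065 + 251
2065 = 8*251 + 57
251 = 4*57 + 23
57 = 2*23 + 11
23 = 2*11 + 1
11 = 11*1 + 0
gcd = 1, so the inverse exists. Back-substitute:
1 = 23 − 2·11
1 = −2·57 + 5·23
1 = 5·251 − 22·57
1 = −22·2065 + 181·251
1 = 181·16771 − 1470·2065
1 = −1470·471653 + 41341·16771
1 = 41341·960077 − 84152·471653
So 471653·(-84152) ≡ 1 (mod 960077), and -84152 ≡ 875925 (mod 960077).

875925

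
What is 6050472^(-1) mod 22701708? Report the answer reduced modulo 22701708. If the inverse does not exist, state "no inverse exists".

no inverse exists

Compute gcd(6050472, 22701708):
22701708 = 3·6050472 + 4550292
6050472 = 1·4550292 + 1500180
4550292 = 3·1500180 + 49752
1500180 = 30·49752 + 7620
49752 = 6·7620 + 4032
7620 = 1·4032 + 3588
4032 = 1·3588 + 444
3588 = 8·444 + 36
444 = 12·36 + 12
36 = 3·12 + 0
The gcd is 12, not 1, hence no inverse exists.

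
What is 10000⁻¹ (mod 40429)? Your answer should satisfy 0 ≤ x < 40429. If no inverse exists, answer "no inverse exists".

Run Euclid on (40429, 10000):
40429 = 4*10000 + 429
10000 = 23*429 + 133
429 = 3*133 + 30
133 = 4*30 + 13
30 = 2*13 + 4
13 = 3*4 + 1
4 = 4*1 + 0
gcd = 1, so the inverse exists. Back-substitute:
1 = 13 − 3·4
1 = −3·30 + 7·13
1 = 7·133 − 31·30
1 = −31·429 + 100·133
1 = 100·10000 − 2331·429
1 = −2331·40429 + 9424·10000
So 10000·9424 ≡ 1 (mod 40429).

9424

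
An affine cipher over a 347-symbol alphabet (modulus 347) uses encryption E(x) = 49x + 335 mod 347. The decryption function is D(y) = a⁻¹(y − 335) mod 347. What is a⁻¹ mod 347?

gcd(347, 49) by repeated division:
347 = 7*49 + 4
49 = 12*4 + 1
4 = 4*1 + 0
The gcd is 1. Working backward:
1 = 49 − 12·4
1 = −12·347 + 85·49
So 49·85 ≡ 1 (mod 347).

85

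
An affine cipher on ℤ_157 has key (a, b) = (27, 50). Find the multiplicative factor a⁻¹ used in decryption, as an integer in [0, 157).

Extended Euclidean algorithm:
157 = 5*27 + 22
27 = 1*22 + 5
22 = 4*5 + 2
5 = 2*2 + 1
2 = 2*1 + 0
gcd = 1, so the inverse exists. Back-substitute:
1 = 5 − 2·2
1 = −2·22 + 9·5
1 = 9·27 − 11·22
1 = −11·157 + 64·27
So 27·64 ≡ 1 (mod 157).

64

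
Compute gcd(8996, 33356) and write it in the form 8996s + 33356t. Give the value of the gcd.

Repeated division:
33356 = 3·8996 + 6368
8996 = 1·6368 + 2628
6368 = 2·2628 + 1112
2628 = 2·1112 + 404
1112 = 2·404 + 304
404 = 1·304 + 100
304 = 3·100 + 4
100 = 25·4 + 0
gcd(8996, 33356) = 4.
Express as a combination:
4 = 304 − 3·100
4 = −3·404 + 4·304
4 = 4·1112 − 11·404
4 = −11·2628 + 26·1112
4 = 26·6368 − 63·2628
4 = −63·8996 + 89·6368
4 = 89·33356 − 330·8996
So 4 = (89)·33356 + (-330)·8996.

4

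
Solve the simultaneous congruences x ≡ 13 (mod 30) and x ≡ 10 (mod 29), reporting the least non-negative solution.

Write x = 13 + 30·k. Then 30·k ≡ 10 − 13 ≡ 26 (mod 29).
Need 30⁻¹ mod 29. Extended Euclid on (29, 1):
29 = 29·1 + 0
30⁻¹ ≡ 1 (mod 29), so k ≡ 1·26 ≡ 26 (mod 29).
x = 13 + 30·26 = 793.

793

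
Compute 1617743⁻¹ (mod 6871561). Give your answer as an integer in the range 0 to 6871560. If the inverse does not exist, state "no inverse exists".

5880595

Apply the Euclidean algorithm to 6871561 and 1617743:
6871561 = 4·1617743 + 400589
1617743 = 4·400589 + 15387
400589 = 26·15387 + 527
15387 = 29·527 + 104
527 = 5·104 + 7
104 = 14·7 + 6
7 = 1·6 + 1
6 = 6·1 + 0
Since gcd(1617743, 6871561) = 1, back-substitute to write 1 as a combination:
1 = 7 − 6
1 = −104 + 15·7
1 = 15·527 − 76·104
1 = −76·15387 + 2219·527
1 = 2219·400589 − 57770·15387
1 = −57770·1617743 + 233299·400589
1 = 233299·6871561 − 990966·1617743
Thus 1617743·(-990966) ≡ 1 (mod 6871561); reducing, -990966 mod 6871561 = 5880595.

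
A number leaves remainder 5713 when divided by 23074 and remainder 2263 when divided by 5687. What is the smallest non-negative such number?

31963203

Write x = 5713 + 23074·k. Then 23074·k ≡ 2263 − 5713 ≡ 2237 (mod 5687).
Need 23074⁻¹ mod 5687. Extended Euclid on (5687, 326):
5687 = 17×326 + 145
326 = 2×145 + 36
145 = 4×36 + 1
36 = 36×1 + 0
Back-substitute:
1 = 145 − 4·36
1 = −4·326 + 9·145
1 = 9·5687 − 157·326
23074⁻¹ ≡ 5530 (mod 5687), so k ≡ 5530·2237 ≡ 1385 (mod 5687).
x = 5713 + 23074·1385 = 31963203.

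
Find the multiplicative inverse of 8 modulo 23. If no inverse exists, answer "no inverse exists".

3

gcd(23, 8) by repeated division:
23 = 2×8 + 7
8 = 1×7 + 1
7 = 7×1 + 0
The gcd is 1. Working backward:
1 = 8 − 7
1 = −23 + 3·8
So 8·3 ≡ 1 (mod 23).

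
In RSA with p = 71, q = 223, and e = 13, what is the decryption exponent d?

5977

φ(n) = (p−1)(q−1) = 70·222 = 15540.
Need d with 13·d ≡ 1 (mod 15540). Apply the extended Euclidean algorithm:
15540 = 1195*13 + 5
13 = 2*5 + 3
5 = 1*3 + 2
3 = 1*2 + 1
2 = 2*1 + 0
Back-substitute:
1 = 3 − 2
1 = −5 + 2·3
1 = 2·13 − 5·5
1 = −5·15540 + 5977·13
So 13·5977 ≡ 1 (mod 15540), hence d = 5977.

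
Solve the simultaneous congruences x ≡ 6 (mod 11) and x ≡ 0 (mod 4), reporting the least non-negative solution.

28

Write x = 6 + 11·k. Then 11·k ≡ 0 − 6 ≡ 2 (mod 4).
Need 11⁻¹ mod 4. Extended Euclid on (4, 3):
4 = 1×3 + 1
3 = 3×1 + 0
Back-substitute:
1 = 4 − 3
11⁻¹ ≡ 3 (mod 4), so k ≡ 3·2 ≡ 2 (mod 4).
x = 6 + 11·2 = 28.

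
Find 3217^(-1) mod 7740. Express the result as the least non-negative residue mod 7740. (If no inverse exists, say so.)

4273

Run Euclid on (7740, 3217):
7740 = 2×3217 + 1306
3217 = 2×1306 + 605
1306 = 2×605 + 96
605 = 6×96 + 29
96 = 3×29 + 9
29 = 3×9 + 2
9 = 4×2 + 1
2 = 2×1 + 0
gcd = 1, so the inverse exists. Back-substitute:
1 = 9 − 4·2
1 = −4·29 + 13·9
1 = 13·96 − 43·29
1 = −43·605 + 271·96
1 = 271·1306 − 585·605
1 = −585·3217 + 1441·1306
1 = 1441·7740 − 3467·3217
So 3217·(-3467) ≡ 1 (mod 7740), and -3467 ≡ 4273 (mod 7740).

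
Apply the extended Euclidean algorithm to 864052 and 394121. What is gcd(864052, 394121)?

7

Repeated division:
864052 = 2·394121 + 75810
394121 = 5·75810 + 15071
75810 = 5·15071 + 455
15071 = 33·455 + 56
455 = 8·56 + 7
56 = 8·7 + 0
gcd(864052, 394121) = 7.
Express as a combination:
7 = 455 − 8·56
7 = −8·15071 + 265·455
7 = 265·75810 − 1333·15071
7 = −1333·394121 + 6930·75810
7 = 6930·864052 − 15193·394121
So 7 = (6930)·864052 + (-15193)·394121.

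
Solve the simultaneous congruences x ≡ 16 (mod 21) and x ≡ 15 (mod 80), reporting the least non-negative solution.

415

Write x = 16 + 21·k. Then 21·k ≡ 15 − 16 ≡ 79 (mod 80).
Need 21⁻¹ mod 80. Extended Euclid on (80, 21):
80 = 3*21 + 17
21 = 1*17 + 4
17 = 4*4 + 1
4 = 4*1 + 0
Back-substitute:
1 = 17 − 4·4
1 = −4·21 + 5·17
1 = 5·80 − 19·21
21⁻¹ ≡ 61 (mod 80), so k ≡ 61·79 ≡ 19 (mod 80).
x = 16 + 21·19 = 415.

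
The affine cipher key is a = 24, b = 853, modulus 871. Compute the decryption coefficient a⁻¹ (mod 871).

gcd(871, 24) by repeated division:
871 = 36*24 + 7
24 = 3*7 + 3
7 = 2*3 + 1
3 = 3*1 + 0
Since gcd(24, 871) = 1, back-substitute to write 1 as a combination:
1 = 7 − 2·3
1 = −2·24 + 7·7
1 = 7·871 − 254·24
Thus 24·(-254) ≡ 1 (mod 871); reducing, -254 mod 871 = 617.

617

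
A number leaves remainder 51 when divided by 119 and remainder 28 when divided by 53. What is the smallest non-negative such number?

4692

Write x = 51 + 119·k. Then 119·k ≡ 28 − 51 ≡ 30 (mod 53).
Need 119⁻¹ mod 53. Extended Euclid on (53, 13):
53 = 4·13 + 1
13 = 13·1 + 0
Back-substitute:
1 = 53 − 4·13
119⁻¹ ≡ 49 (mod 53), so k ≡ 49·30 ≡ 39 (mod 53).
x = 51 + 119·39 = 4692.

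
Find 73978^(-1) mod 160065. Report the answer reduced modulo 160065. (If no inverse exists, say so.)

41467

Run Euclid on (160065, 73978):
160065 = 2×73978 + 12109
73978 = 6×12109 + 1324
12109 = 9×1324 + 193
1324 = 6×193 + 166
193 = 1×166 + 27
166 = 6×27 + 4
27 = 6×4 + 3
4 = 1×3 + 1
3 = 3×1 + 0
gcd = 1, so the inverse exists. Back-substitute:
1 = 4 − 3
1 = −27 + 7·4
1 = 7·166 − 43·27
1 = −43·193 + 50·166
1 = 50·1324 − 343·193
1 = −343·12109 + 3137·1324
1 = 3137·73978 − 19165·12109
1 = −19165·160065 + 41467·73978
So 73978·41467 ≡ 1 (mod 160065).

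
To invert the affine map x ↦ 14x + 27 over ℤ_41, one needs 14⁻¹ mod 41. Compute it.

3

gcd(41, 14) by repeated division:
41 = 2×14 + 13
14 = 1×13 + 1
13 = 13×1 + 0
Since gcd(14, 41) = 1, back-substitute to write 1 as a combination:
1 = 14 − 13
1 = −41 + 3·14
So 14·3 ≡ 1 (mod 41).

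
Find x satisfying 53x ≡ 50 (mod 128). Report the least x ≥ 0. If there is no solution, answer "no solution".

42

First find gcd(53, 128):
128 = 2×53 + 22
53 = 2×22 + 9
22 = 2×9 + 4
9 = 2×4 + 1
4 = 4×1 + 0
gcd = 1, so a unique solution mod 128 exists.
Back-substitute for the Bézout coefficients:
1 = 9 − 2·4
1 = −2·22 + 5·9
1 = 5·53 − 12·22
1 = −12·128 + 29·53
So 53·(29) ≡ 1 (mod 128), giving 53⁻¹ ≡ 29.
x ≡ 53⁻¹·50 ≡ 29·50 ≡ 42 (mod 128).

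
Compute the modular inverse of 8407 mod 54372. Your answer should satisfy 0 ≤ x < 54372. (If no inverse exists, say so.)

gcd(54372, 8407) by repeated division:
54372 = 6×8407 + 3930
8407 = 2×3930 + 547
3930 = 7×547 + 101
547 = 5×101 + 42
101 = 2×42 + 17
42 = 2×17 + 8
17 = 2×8 + 1
8 = 8×1 + 0
The gcd is 1. Working backward:
1 = 17 − 2·8
1 = −2·42 + 5·17
1 = 5·101 − 12·42
1 = −12·547 + 65·101
1 = 65·3930 − 467·547
1 = −467·8407 + 999·3930
1 = 999·54372 − 6461·8407
Hence 8407⁻¹ ≡ -6461 ≡ 47911 (mod 54372).

47911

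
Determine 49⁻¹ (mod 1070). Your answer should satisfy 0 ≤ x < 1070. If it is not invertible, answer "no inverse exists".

939

Apply the Euclidean algorithm to 1070 and 49:
1070 = 21×49 + 41
49 = 1×41 + 8
41 = 5×8 + 1
8 = 8×1 + 0
gcd = 1, so the inverse exists. Back-substitute:
1 = 41 − 5·8
1 = −5·49 + 6·41
1 = 6·1070 − 131·49
Hence 49⁻¹ ≡ -131 ≡ 939 (mod 1070).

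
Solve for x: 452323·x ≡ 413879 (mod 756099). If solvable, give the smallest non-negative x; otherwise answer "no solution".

244670

First find gcd(452323, 756099):
756099 = 1*452323 + 303776
452323 = 1*303776 + 148547
303776 = 2*148547 + 6682
148547 = 22*6682 + 1543
6682 = 4*1543 + 510
1543 = 3*510 + 13
510 = 39*13 + 3
13 = 4*3 + 1
3 = 3*1 + 0
gcd = 1, so a unique solution mod 756099 exists.
Back-substitute for the Bézout coefficients:
1 = 13 − 4·3
1 = −4·510 + 157·13
1 = 157·1543 − 475·510
1 = −475·6682 + 2057·1543
1 = 2057·148547 − 45729·6682
1 = −45729·303776 + 93515·148547
1 = 93515·452323 − 139244·303776
1 = −139244·756099 + 232759·452323
So 452323·(232759) ≡ 1 (mod 756099), giving 452323⁻¹ ≡ 232759.
x ≡ 452323⁻¹·413879 ≡ 232759·413879 ≡ 244670 (mod 756099).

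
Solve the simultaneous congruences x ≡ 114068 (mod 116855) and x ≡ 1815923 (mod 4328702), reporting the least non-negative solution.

128823987443

Write x = 114068 + 116855·k. Then 116855·k ≡ 1815923 − 114068 ≡ 1701855 (mod 4328702).
Need 116855⁻¹ mod 4328702. Extended Euclid on (4328702, 116855):
4328702 = 37*116855 + 5067
116855 = 23*5067 + 314
5067 = 16*314 + 43
314 = 7*43 + 13
43 = 3*13 + 4
13 = 3*4 + 1
4 = 4*1 + 0
Back-substitute:
1 = 13 − 3·4
1 = −3·43 + 10·13
1 = 10·314 − 73·43
1 = −73·5067 + 1178·314
1 = 1178·116855 − 27167·5067
1 = −27167·4328702 + 1006357·116855
116855⁻¹ ≡ 1006357 (mod 4328702), so k ≡ 1006357·1701855 ≡ 1102425 (mod 4328702).
x = 114068 + 116855·1102425 = 128823987443.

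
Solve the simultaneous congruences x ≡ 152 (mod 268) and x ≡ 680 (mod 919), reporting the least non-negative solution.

52144

Write x = 152 + 268·k. Then 268·k ≡ 680 − 152 ≡ 528 (mod 919).
Need 268⁻¹ mod 919. Extended Euclid on (919, 268):
919 = 3·268 + 115
268 = 2·115 + 38
115 = 3·38 + 1
38 = 38·1 + 0
Back-substitute:
1 = 115 − 3·38
1 = −3·268 + 7·115
1 = 7·919 − 24·268
268⁻¹ ≡ 895 (mod 919), so k ≡ 895·528 ≡ 194 (mod 919).
x = 152 + 268·194 = 52144.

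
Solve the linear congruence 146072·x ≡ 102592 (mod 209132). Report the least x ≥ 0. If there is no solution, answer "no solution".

First find gcd(146072, 209132):
209132 = 1×146072 + 63060
146072 = 2×63060 + 19952
63060 = 3×19952 + 3204
19952 = 6×3204 + 728
3204 = 4×728 + 292
728 = 2×292 + 144
292 = 2×144 + 4
144 = 36×4 + 0
gcd = 4 and 4 | 102592, so solutions exist. Divide through by 4: 36518x ≡ 25648 (mod 52283).
Now find 36518⁻¹ mod 52283:
52283 = 1×36518 + 15765
36518 = 2×15765 + 4988
15765 = 3×4988 + 801
4988 = 6×801 + 182
801 = 4×182 + 73
182 = 2×73 + 36
73 = 2×36 + 1
36 = 36×1 + 0
Back-substitute:
1 = 73 − 2·36
1 = −2·182 + 5·73
1 = 5·801 − 22·182
1 = −22·4988 + 137·801
1 = 137·15765 − 433·4988
1 = −433·36518 + 1003·15765
1 = 1003·52283 − 1436·36518
So 36518·(-1436) ≡ 1 (mod 52283), i.e. 36518⁻¹ ≡ 50847.
Then x ≡ 50847·25648 ≡ 28987 (mod 52283); the smallest non-negative solution is x = 28987.

28987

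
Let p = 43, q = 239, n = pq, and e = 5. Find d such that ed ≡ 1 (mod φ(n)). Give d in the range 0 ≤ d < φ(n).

7997

φ(n) = (p−1)(q−1) = 42·238 = 9996.
Need d with 5·d ≡ 1 (mod 9996). Apply the extended Euclidean algorithm:
9996 = 1999·5 + 1
5 = 5·1 + 0
Back-substitute:
1 = 9996 − 1999·5
So 5·(-1999) ≡ 1 (mod 9996), hence d ≡ -1999 ≡ 7997 (mod 9996).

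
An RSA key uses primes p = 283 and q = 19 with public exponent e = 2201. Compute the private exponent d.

φ(n) = (p−1)(q−1) = 282·18 = 5076.
Need d with 2201·d ≡ 1 (mod 5076). Apply the extended Euclidean algorithm:
5076 = 2·2201 + 674
2201 = 3·674 + 179
674 = 3·179 + 137
179 = 1·137 + 42
137 = 3·42 + 11
42 = 3·11 + 9
11 = 1·9 + 2
9 = 4·2 + 1
2 = 2·1 + 0
Back-substitute:
1 = 9 − 4·2
1 = −4·11 + 5·9
1 = 5·42 − 19·11
1 = −19·137 + 62·42
1 = 62·179 − 81·137
1 = −81·674 + 305·179
1 = 305·2201 − 996·674
1 = −996·5076 + 2297·2201
So 2201·2297 ≡ 1 (mod 5076), hence d = 2297.

2297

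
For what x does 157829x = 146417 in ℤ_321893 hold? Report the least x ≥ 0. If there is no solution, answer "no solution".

First find gcd(157829, 321893):
321893 = 2*157829 + 6235
157829 = 25*6235 + 1954
6235 = 3*1954 + 373
1954 = 5*373 + 89
373 = 4*89 + 17
89 = 5*17 + 4
17 = 4*4 + 1
4 = 4*1 + 0
gcd = 1, so a unique solution mod 321893 exists.
Back-substitute for the Bézout coefficients:
1 = 17 − 4·4
1 = −4·89 + 21·17
1 = 21·373 − 88·89
1 = −88·1954 + 461·373
1 = 461·6235 − 1471·1954
1 = −1471·157829 + 37236·6235
1 = 37236·321893 − 75943·157829
So 157829·(-75943) ≡ 1 (mod 321893), giving 157829⁻¹ ≡ 245950.
x ≡ 157829⁻¹·146417 ≡ 245950·146417 ≡ 125561 (mod 321893).

125561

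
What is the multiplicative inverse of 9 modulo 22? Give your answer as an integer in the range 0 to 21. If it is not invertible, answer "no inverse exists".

5

Run Euclid on (22, 9):
22 = 2×9 + 4
9 = 2×4 + 1
4 = 4×1 + 0
Since gcd(9, 22) = 1, back-substitute to write 1 as a combination:
1 = 9 − 2·4
1 = −2·22 + 5·9
So 9·5 ≡ 1 (mod 22).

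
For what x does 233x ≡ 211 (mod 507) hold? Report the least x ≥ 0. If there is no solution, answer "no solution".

First find gcd(233, 507):
507 = 2*233 + 41
233 = 5*41 + 28
41 = 1*28 + 13
28 = 2*13 + 2
13 = 6*2 + 1
2 = 2*1 + 0
gcd = 1, so a unique solution mod 507 exists.
Back-substitute for the Bézout coefficients:
1 = 13 − 6·2
1 = −6·28 + 13·13
1 = 13·41 − 19·28
1 = −19·233 + 108·41
1 = 108·507 − 235·233
So 233·(-235) ≡ 1 (mod 507), giving 233⁻¹ ≡ 272.
x ≡ 233⁻¹·211 ≡ 272·211 ≡ 101 (mod 507).

101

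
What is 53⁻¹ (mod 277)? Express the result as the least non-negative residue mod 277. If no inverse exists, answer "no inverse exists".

Run Euclid on (277, 53):
277 = 5*53 + 12
53 = 4*12 + 5
12 = 2*5 + 2
5 = 2*2 + 1
2 = 2*1 + 0
gcd = 1, so the inverse exists. Back-substitute:
1 = 5 − 2·2
1 = −2·12 + 5·5
1 = 5·53 − 22·12
1 = −22·277 + 115·53
So 53·115 ≡ 1 (mod 277).

115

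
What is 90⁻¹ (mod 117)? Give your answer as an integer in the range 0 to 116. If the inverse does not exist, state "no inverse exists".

no inverse exists

Compute gcd(90, 117):
117 = 1×90 + 27
90 = 3×27 + 9
27 = 3×9 + 0
Since gcd = 9 > 1, 90 is not a unit mod 117.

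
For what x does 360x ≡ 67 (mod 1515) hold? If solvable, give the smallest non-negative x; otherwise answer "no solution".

no solution

gcd(360, 1515):
1515 = 4·360 + 75
360 = 4·75 + 60
75 = 1·60 + 15
60 = 4·15 + 0
gcd = 15, but 15 ∤ 67, so the congruence has no solution.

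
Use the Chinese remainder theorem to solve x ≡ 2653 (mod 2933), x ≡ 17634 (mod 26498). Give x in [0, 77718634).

Write x = 2653 + 2933·k. Then 2933·k ≡ 17634 − 2653 ≡ 14981 (mod 26498).
Need 2933⁻¹ mod 26498. Extended Euclid on (26498, 2933):
26498 = 9·2933 + 101
2933 = 29·101 + 4
101 = 25·4 + 1
4 = 4·1 + 0
Back-substitute:
1 = 101 − 25·4
1 = −25·2933 + 726·101
1 = 726·26498 − 6559·2933
2933⁻¹ ≡ 19939 (mod 26498), so k ≡ 19939·14981 ≡ 20703 (mod 26498).
x = 2653 + 2933·20703 = 60724552.

60724552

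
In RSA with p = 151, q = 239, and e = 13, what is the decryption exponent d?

φ(n) = (p−1)(q−1) = 150·238 = 35700.
Need d with 13·d ≡ 1 (mod 35700). Apply the extended Euclidean algorithm:
35700 = 2746·13 + 2
13 = 6·2 + 1
2 = 2·1 + 0
Back-substitute:
1 = 13 − 6·2
1 = −6·35700 + 16477·13
So 13·16477 ≡ 1 (mod 35700), hence d = 16477.

16477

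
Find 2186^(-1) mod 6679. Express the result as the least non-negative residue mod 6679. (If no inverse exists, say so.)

Apply the Euclidean algorithm to 6679 and 2186:
6679 = 3*2186 + 121
2186 = 18*121 + 8
121 = 15*8 + 1
8 = 8*1 + 0
The gcd is 1. Working backward:
1 = 121 − 15·8
1 = −15·2186 + 271·121
1 = 271·6679 − 828·2186
Thus 2186·(-828) ≡ 1 (mod 6679); reducing, -828 mod 6679 = 5851.

5851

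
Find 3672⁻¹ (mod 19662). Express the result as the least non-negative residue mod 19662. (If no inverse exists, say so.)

Compute gcd(3672, 19662):
19662 = 5·3672 + 1302
3672 = 2·1302 + 1068
1302 = 1·1068 + 234
1068 = 4·234 + 132
234 = 1·132 + 102
132 = 1·102 + 30
102 = 3·30 + 12
30 = 2·12 + 6
12 = 2·6 + 0
gcd(3672, 19662) = 6 ≠ 1, so 3672 has no multiplicative inverse modulo 19662.

no inverse exists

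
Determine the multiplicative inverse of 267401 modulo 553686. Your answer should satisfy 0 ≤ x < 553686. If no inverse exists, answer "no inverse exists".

24893

Apply the Euclidean algorithm to 553686 and 267401:
553686 = 2×267401 + 18884
267401 = 14×18884 + 3025
18884 = 6×3025 + 734
3025 = 4×734 + 89
734 = 8×89 + 22
89 = 4×22 + 1
22 = 22×1 + 0
The gcd is 1. Working backward:
1 = 89 − 4·22
1 = −4·734 + 33·89
1 = 33·3025 − 136·734
1 = −136·18884 + 849·3025
1 = 849·267401 − 12022·18884
1 = −12022·553686 + 24893·267401
So 267401·24893 ≡ 1 (mod 553686).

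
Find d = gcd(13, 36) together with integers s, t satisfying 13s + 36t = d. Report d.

1

Apply Euclid's algorithm to 36 and 13:
36 = 2·13 + 10
13 = 1·10 + 3
10 = 3·3 + 1
3 = 3·1 + 0
gcd(13, 36) = 1.
Express as a combination:
1 = 10 − 3·3
1 = −3·13 + 4·10
1 = 4·36 − 11·13
So 1 = (4)·36 + (-11)·13.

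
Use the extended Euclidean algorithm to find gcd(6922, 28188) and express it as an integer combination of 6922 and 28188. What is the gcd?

Repeated division:
28188 = 4·6922 + 500
6922 = 13·500 + 422
500 = 1·422 + 78
422 = 5·78 + 32
78 = 2·32 + 14
32 = 2·14 + 4
14 = 3·4 + 2
4 = 2·2 + 0
gcd(6922, 28188) = 2.
Back-substituting:
2 = 14 − 3·4
2 = −3·32 + 7·14
2 = 7·78 − 17·32
2 = −17·422 + 92·78
2 = 92·500 − 109·422
2 = −109·6922 + 1509·500
2 = 1509·28188 − 6145·6922
So 2 = (1509)·28188 + (-6145)·6922.

2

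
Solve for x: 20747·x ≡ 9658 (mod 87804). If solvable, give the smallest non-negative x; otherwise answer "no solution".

41378

First find gcd(20747, 87804):
87804 = 4·20747 + 4816
20747 = 4·4816 + 1483
4816 = 3·1483 + 367
1483 = 4·367 + 15
367 = 24·15 + 7
15 = 2·7 + 1
7 = 7·1 + 0
gcd = 1, so a unique solution mod 87804 exists.
Back-substitute for the Bézout coefficients:
1 = 15 − 2·7
1 = −2·367 + 49·15
1 = 49·1483 − 198·367
1 = −198·4816 + 643·1483
1 = 643·20747 − 2770·4816
1 = −2770·87804 + 11723·20747
So 20747·(11723) ≡ 1 (mod 87804), giving 20747⁻¹ ≡ 11723.
x ≡ 20747⁻¹·9658 ≡ 11723·9658 ≡ 41378 (mod 87804).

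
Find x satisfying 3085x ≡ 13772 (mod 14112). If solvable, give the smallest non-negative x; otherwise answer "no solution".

1052

First find gcd(3085, 14112):
14112 = 4·3085 + 1772
3085 = 1·1772 + 1313
1772 = 1·1313 + 459
1313 = 2·459 + 395
459 = 1·395 + 64
395 = 6·64 + 11
64 = 5·11 + 9
11 = 1·9 + 2
9 = 4·2 + 1
2 = 2·1 + 0
gcd = 1, so a unique solution mod 14112 exists.
Back-substitute for the Bézout coefficients:
1 = 9 − 4·2
1 = −4·11 + 5·9
1 = 5·64 − 29·11
1 = −29·395 + 179·64
1 = 179·459 − 208·395
1 = −208·1313 + 595·459
1 = 595·1772 − 803·1313
1 = −803·3085 + 1398·1772
1 = 1398·14112 − 6395·3085
So 3085·(-6395) ≡ 1 (mod 14112), giving 3085⁻¹ ≡ 7717.
x ≡ 3085⁻¹·13772 ≡ 7717·13772 ≡ 1052 (mod 14112).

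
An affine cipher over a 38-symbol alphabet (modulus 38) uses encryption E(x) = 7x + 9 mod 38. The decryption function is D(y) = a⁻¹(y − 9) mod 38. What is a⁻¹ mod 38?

Extended Euclidean algorithm:
38 = 5×7 + 3
7 = 2×3 + 1
3 = 3×1 + 0
Since gcd(7, 38) = 1, back-substitute to write 1 as a combination:
1 = 7 − 2·3
1 = −2·38 + 11·7
So 7·11 ≡ 1 (mod 38).

11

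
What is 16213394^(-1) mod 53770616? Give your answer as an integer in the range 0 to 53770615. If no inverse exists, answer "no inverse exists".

Euclidean algorithm on 53770616, 16213394:
53770616 = 3*16213394 + 5130434
16213394 = 3*5130434 + 822092
5130434 = 6*822092 + 197882
822092 = 4*197882 + 30564
197882 = 6*30564 + 14498
30564 = 2*14498 + 1568
14498 = 9*1568 + 386
1568 = 4*386 + 24
386 = 16*24 + 2
24 = 12*2 + 0
gcd(16213394, 53770616) = 2 ≠ 1, so 16213394 has no multiplicative inverse modulo 53770616.

no inverse exists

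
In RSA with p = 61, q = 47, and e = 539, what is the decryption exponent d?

φ(n) = (p−1)(q−1) = 60·46 = 2760.
Need d with 539·d ≡ 1 (mod 2760). Apply the extended Euclidean algorithm:
2760 = 5*539 + 65
539 = 8*65 + 19
65 = 3*19 + 8
19 = 2*8 + 3
8 = 2*3 + 2
3 = 1*2 + 1
2 = 2*1 + 0
Back-substitute:
1 = 3 − 2
1 = −8 + 3·3
1 = 3·19 − 7·8
1 = −7·65 + 24·19
1 = 24·539 − 199·65
1 = −199·2760 + 1019·539
So 539·1019 ≡ 1 (mod 2760), hence d = 1019.

1019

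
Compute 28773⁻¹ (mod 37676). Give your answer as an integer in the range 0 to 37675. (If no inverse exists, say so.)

22361

gcd(37676, 28773) by repeated division:
37676 = 1×28773 + 8903
28773 = 3×8903 + 2064
8903 = 4×2064 + 647
2064 = 3×647 + 123
647 = 5×123 + 32
123 = 3×32 + 27
32 = 1×27 + 5
27 = 5×5 + 2
5 = 2×2 + 1
2 = 2×1 + 0
The gcd is 1. Working backward:
1 = 5 − 2·2
1 = −2·27 + 11·5
1 = 11·32 − 13·27
1 = −13·123 + 50·32
1 = 50·647 − 263·123
1 = −263·2064 + 839·647
1 = 839·8903 − 3619·2064
1 = −3619·28773 + 11696·8903
1 = 11696·37676 − 15315·28773
Thus 28773·(-15315) ≡ 1 (mod 37676); reducing, -15315 mod 37676 = 22361.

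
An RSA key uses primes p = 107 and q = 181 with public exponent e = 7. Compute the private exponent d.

φ(n) = (p−1)(q−1) = 106·180 = 19080.
Need d with 7·d ≡ 1 (mod 19080). Apply the extended Euclidean algorithm:
19080 = 2725*7 + 5
7 = 1*5 + 2
5 = 2*2 + 1
2 = 2*1 + 0
Back-substitute:
1 = 5 − 2·2
1 = −2·7 + 3·5
1 = 3·19080 − 8177·7
So 7·(-8177) ≡ 1 (mod 19080), hence d ≡ -8177 ≡ 10903 (mod 19080).

10903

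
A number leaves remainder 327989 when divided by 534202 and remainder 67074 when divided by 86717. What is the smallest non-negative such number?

36633230139

Write x = 327989 + 534202·k. Then 534202·k ≡ 67074 − 327989 ≡ 85953 (mod 86717).
Need 534202⁻¹ mod 86717. Extended Euclid on (86717, 13900):
86717 = 6×13900 + 3317
13900 = 4×3317 + 632
3317 = 5×632 + 157
632 = 4×157 + 4
157 = 39×4 + 1
4 = 4×1 + 0
Back-substitute:
1 = 157 − 39·4
1 = −39·632 + 157·157
1 = 157·3317 − 824·632
1 = −824·13900 + 3453·3317
1 = 3453·86717 − 21542·13900
534202⁻¹ ≡ 65175 (mod 86717), so k ≡ 65175·85953 ≡ 68575 (mod 86717).
x = 327989 + 534202·68575 = 36633230139.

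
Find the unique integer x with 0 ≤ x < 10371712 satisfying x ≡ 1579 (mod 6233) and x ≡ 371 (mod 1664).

4040563

Write x = 1579 + 6233·k. Then 6233·k ≡ 371 − 1579 ≡ 456 (mod 1664).
Need 6233⁻¹ mod 1664. Extended Euclid on (1664, 1241):
1664 = 1*1241 + 423
1241 = 2*423 + 395
423 = 1*395 + 28
395 = 14*28 + 3
28 = 9*3 + 1
3 = 3*1 + 0
Back-substitute:
1 = 28 − 9·3
1 = −9·395 + 127·28
1 = 127·423 − 136·395
1 = −136·1241 + 399·423
1 = 399·1664 − 535·1241
6233⁻¹ ≡ 1129 (mod 1664), so k ≡ 1129·456 ≡ 648 (mod 1664).
x = 1579 + 6233·648 = 4040563.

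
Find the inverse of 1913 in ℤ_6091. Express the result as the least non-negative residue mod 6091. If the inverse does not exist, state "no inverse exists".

5693

gcd(6091, 1913) by repeated division:
6091 = 3*1913 + 352
1913 = 5*352 + 153
352 = 2*153 + 46
153 = 3*46 + 15
46 = 3*15 + 1
15 = 15*1 + 0
gcd = 1, so the inverse exists. Back-substitute:
1 = 46 − 3·15
1 = −3·153 + 10·46
1 = 10·352 − 23·153
1 = −23·1913 + 125·352
1 = 125·6091 − 398·1913
So 1913·(-398) ≡ 1 (mod 6091), and -398 ≡ 5693 (mod 6091).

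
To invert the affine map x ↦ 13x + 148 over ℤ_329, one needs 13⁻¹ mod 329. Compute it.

76

Run Euclid on (329, 13):
329 = 25·13 + 4
13 = 3·4 + 1
4 = 4·1 + 0
Since gcd(13, 329) = 1, back-substitute to write 1 as a combination:
1 = 13 − 3·4
1 = −3·329 + 76·13
So 13·76 ≡ 1 (mod 329).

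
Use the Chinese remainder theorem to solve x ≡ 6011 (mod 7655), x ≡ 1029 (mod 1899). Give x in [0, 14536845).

Write x = 6011 + 7655·k. Then 7655·k ≡ 1029 − 6011 ≡ 715 (mod 1899).
Need 7655⁻¹ mod 1899. Extended Euclid on (1899, 59):
1899 = 32*59 + 11
59 = 5*11 + 4
11 = 2*4 + 3
4 = 1*3 + 1
3 = 3*1 + 0
Back-substitute:
1 = 4 − 3
1 = −11 + 3·4
1 = 3·59 − 16·11
1 = −16·1899 + 515·59
7655⁻¹ ≡ 515 (mod 1899), so k ≡ 515·715 ≡ 1718 (mod 1899).
x = 6011 + 7655·1718 = 13157301.

13157301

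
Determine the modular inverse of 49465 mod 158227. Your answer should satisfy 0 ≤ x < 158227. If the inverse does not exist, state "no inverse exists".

Apply the Euclidean algorithm to 158227 and 49465:
158227 = 3×49465 + 9832
49465 = 5×9832 + 305
9832 = 32×305 + 72
305 = 4×72 + 17
72 = 4×17 + 4
17 = 4×4 + 1
4 = 4×1 + 0
gcd = 1, so the inverse exists. Back-substitute:
1 = 17 − 4·4
1 = −4·72 + 17·17
1 = 17·305 − 72·72
1 = −72·9832 + 2321·305
1 = 2321·49465 − 11677·9832
1 = −11677·158227 + 37352·49465
So 49465·37352 ≡ 1 (mod 158227).

37352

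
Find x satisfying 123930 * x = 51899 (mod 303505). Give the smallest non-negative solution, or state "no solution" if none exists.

gcd(123930, 303505):
303505 = 2·123930 + 55645
123930 = 2·55645 + 12640
55645 = 4·12640 + 5085
12640 = 2·5085 + 2470
5085 = 2·2470 + 145
2470 = 17·145 + 5
145 = 29·5 + 0
gcd = 5, but 5 ∤ 51899, so the congruence has no solution.

no solution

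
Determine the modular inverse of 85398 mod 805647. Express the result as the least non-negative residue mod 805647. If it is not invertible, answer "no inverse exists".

Euclidean algorithm on 805647, 85398:
805647 = 9×85398 + 37065
85398 = 2×37065 + 11268
37065 = 3×11268 + 3261
11268 = 3×3261 + 1485
3261 = 2×1485 + 291
1485 = 5×291 + 30
291 = 9×30 + 21
30 = 1×21 + 9
21 = 2×9 + 3
9 = 3×3 + 0
gcd(85398, 805647) = 3 ≠ 1, so 85398 has no multiplicative inverse modulo 805647.

no inverse exists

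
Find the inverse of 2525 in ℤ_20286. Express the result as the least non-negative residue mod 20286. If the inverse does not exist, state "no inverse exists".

5897

gcd(20286, 2525) by repeated division:
20286 = 8·2525 + 86
2525 = 29·86 + 31
86 = 2·31 + 24
31 = 1·24 + 7
24 = 3·7 + 3
7 = 2·3 + 1
3 = 3·1 + 0
The gcd is 1. Working backward:
1 = 7 − 2·3
1 = −2·24 + 7·7
1 = 7·31 − 9·24
1 = −9·86 + 25·31
1 = 25·2525 − 734·86
1 = −734·20286 + 5897·2525
So 2525·5897 ≡ 1 (mod 20286).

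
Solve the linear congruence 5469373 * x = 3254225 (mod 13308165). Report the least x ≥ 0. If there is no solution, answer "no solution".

77900

First find gcd(5469373, 13308165):
13308165 = 2·5469373 + 2369419
5469373 = 2·2369419 + 730535
2369419 = 3·730535 + 177814
730535 = 4·177814 + 19279
177814 = 9·19279 + 4303
19279 = 4·4303 + 2067
4303 = 2·2067 + 169
2067 = 12·169 + 39
169 = 4·39 + 13
39 = 3·13 + 0
gcd = 13 and 13 | 3254225, so solutions exist. Divide through by 13: 420721x ≡ 250325 (mod 1023705).
Now find 420721⁻¹ mod 1023705:
1023705 = 2·420721 + 182263
420721 = 2·182263 + 56195
182263 = 3·56195 + 13678
56195 = 4·13678 + 1483
13678 = 9·1483 + 331
1483 = 4·331 + 159
331 = 2·159 + 13
159 = 12·13 + 3
13 = 4·3 + 1
3 = 3·1 + 0
Back-substitute:
1 = 13 − 4·3
1 = −4·159 + 49·13
1 = 49·331 − 102·159
1 = −102·1483 + 457·331
1 = 457·13678 − 4215·1483
1 = −4215·56195 + 17317·13678
1 = 17317·182263 − 56166·56195
1 = −56166·420721 + 129649·182263
1 = 129649·1023705 − 315464·420721
So 420721·(-315464) ≡ 1 (mod 1023705), i.e. 420721⁻¹ ≡ 708241.
Then x ≡ 708241·250325 ≡ 77900 (mod 1023705); the smallest non-negative solution is x = 77900.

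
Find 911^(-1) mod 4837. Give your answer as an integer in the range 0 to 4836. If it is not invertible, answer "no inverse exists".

4614

gcd(4837, 911) by repeated division:
4837 = 5*911 + 282
911 = 3*282 + 65
282 = 4*65 + 22
65 = 2*22 + 21
22 = 1*21 + 1
21 = 21*1 + 0
The gcd is 1. Working backward:
1 = 22 − 21
1 = −65 + 3·22
1 = 3·282 − 13·65
1 = −13·911 + 42·282
1 = 42·4837 − 223·911
Thus 911·(-223) ≡ 1 (mod 4837); reducing, -223 mod 4837 = 4614.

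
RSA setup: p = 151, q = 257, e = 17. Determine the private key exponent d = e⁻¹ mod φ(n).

φ(n) = (p−1)(q−1) = 150·256 = 38400.
Need d with 17·d ≡ 1 (mod 38400). Apply the extended Euclidean algorithm:
38400 = 2258*17 + 14
17 = 1*14 + 3
14 = 4*3 + 2
3 = 1*2 + 1
2 = 2*1 + 0
Back-substitute:
1 = 3 − 2
1 = −14 + 5·3
1 = 5·17 − 6·14
1 = −6·38400 + 13553·17
So 17·13553 ≡ 1 (mod 38400), hence d = 13553.

13553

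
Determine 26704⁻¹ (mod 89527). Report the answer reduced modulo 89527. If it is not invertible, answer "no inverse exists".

Run Euclid on (89527, 26704):
89527 = 3×26704 + 9415
26704 = 2×9415 + 7874
9415 = 1×7874 + 1541
7874 = 5×1541 + 169
1541 = 9×169 + 20
169 = 8×20 + 9
20 = 2×9 + 2
9 = 4×2 + 1
2 = 2×1 + 0
gcd = 1, so the inverse exists. Back-substitute:
1 = 9 − 4·2
1 = −4·20 + 9·9
1 = 9·169 − 76·20
1 = −76·1541 + 693·169
1 = 693·7874 − 3541·1541
1 = −3541·9415 + 4234·7874
1 = 4234·26704 − 12009·9415
1 = −12009·89527 + 40261·26704
So 26704·40261 ≡ 1 (mod 89527).

40261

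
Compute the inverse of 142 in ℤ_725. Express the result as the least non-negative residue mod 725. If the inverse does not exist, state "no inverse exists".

Extended Euclidean algorithm:
725 = 5×142 + 15
142 = 9×15 + 7
15 = 2×7 + 1
7 = 7×1 + 0
gcd = 1, so the inverse exists. Back-substitute:
1 = 15 − 2·7
1 = −2·142 + 19·15
1 = 19·725 − 97·142
Hence 142⁻¹ ≡ -97 ≡ 628 (mod 725).

628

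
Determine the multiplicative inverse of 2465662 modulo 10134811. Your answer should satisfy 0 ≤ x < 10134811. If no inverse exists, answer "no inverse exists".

Apply the Euclidean algorithm to 10134811 and 2465662:
10134811 = 4*2465662 + 272163
2465662 = 9*272163 + 16195
272163 = 16*16195 + 13043
16195 = 1*13043 + 3152
13043 = 4*3152 + 435
3152 = 7*435 + 107
435 = 4*107 + 7
107 = 15*7 + 2
7 = 3*2 + 1
2 = 2*1 + 0
Since gcd(2465662, 10134811) = 1, back-substitute to write 1 as a combination:
1 = 7 − 3·2
1 = −3·107 + 46·7
1 = 46·435 − 187·107
1 = −187·3152 + 1355·435
1 = 1355·13043 − 5607·3152
1 = −5607·16195 + 6962·13043
1 = 6962·272163 − 116999·16195
1 = −116999·2465662 + 1059953·272163
1 = 1059953·10134811 − 4356811·2465662
Hence 2465662⁻¹ ≡ -4356811 ≡ 5778000 (mod 10134811).

5778000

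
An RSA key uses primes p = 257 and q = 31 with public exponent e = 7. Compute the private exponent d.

6583

φ(n) = (p−1)(q−1) = 256·30 = 7680.
Need d with 7·d ≡ 1 (mod 7680). Apply the extended Euclidean algorithm:
7680 = 1097*7 + 1
7 = 7*1 + 0
Back-substitute:
1 = 7680 − 1097·7
So 7·(-1097) ≡ 1 (mod 7680), hence d ≡ -1097 ≡ 6583 (mod 7680).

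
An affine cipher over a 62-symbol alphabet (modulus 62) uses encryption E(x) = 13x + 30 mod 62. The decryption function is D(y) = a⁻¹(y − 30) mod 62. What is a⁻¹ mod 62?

43

Extended Euclidean algorithm:
62 = 4·13 + 10
13 = 1·10 + 3
10 = 3·3 + 1
3 = 3·1 + 0
gcd = 1, so the inverse exists. Back-substitute:
1 = 10 − 3·3
1 = −3·13 + 4·10
1 = 4·62 − 19·13
Thus 13·(-19) ≡ 1 (mod 62); reducing, -19 mod 62 = 43.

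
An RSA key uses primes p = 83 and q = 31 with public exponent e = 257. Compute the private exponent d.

2393

φ(n) = (p−1)(q−1) = 82·30 = 2460.
Need d with 257·d ≡ 1 (mod 2460). Apply the extended Euclidean algorithm:
2460 = 9×257 + 147
257 = 1×147 + 110
147 = 1×110 + 37
110 = 2×37 + 36
37 = 1×36 + 1
36 = 36×1 + 0
Back-substitute:
1 = 37 − 36
1 = −110 + 3·37
1 = 3·147 − 4·110
1 = −4·257 + 7·147
1 = 7·2460 − 67·257
So 257·(-67) ≡ 1 (mod 2460), hence d ≡ -67 ≡ 2393 (mod 2460).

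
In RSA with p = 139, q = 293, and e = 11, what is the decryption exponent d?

25643

φ(n) = (p−1)(q−1) = 138·292 = 40296.
Need d with 11·d ≡ 1 (mod 40296). Apply the extended Euclidean algorithm:
40296 = 3663*11 + 3
11 = 3*3 + 2
3 = 1*2 + 1
2 = 2*1 + 0
Back-substitute:
1 = 3 − 2
1 = −11 + 4·3
1 = 4·40296 − 14653·11
So 11·(-14653) ≡ 1 (mod 40296), hence d ≡ -14653 ≡ 25643 (mod 40296).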